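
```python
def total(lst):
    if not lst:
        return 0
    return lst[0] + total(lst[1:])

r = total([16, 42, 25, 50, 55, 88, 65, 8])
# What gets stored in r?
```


total([16, 42, 25, 50, 55, 88, 65, 8])
= 16 + total([42, 25, 50, 55, 88, 65, 8])
= 16 + 42 + total([25, 50, 55, 88, 65, 8])
= 16 + 42 + 25 + total([50, 55, 88, 65, 8])
= 16 + 42 + 25 + 50 + total([55, 88, 65, 8])
= 16 + 42 + 25 + 50 + 55 + total([88, 65, 8])
= 16 + 42 + 25 + 50 + 55 + 88 + total([65, 8])
= 16 + 42 + 25 + 50 + 55 + 88 + 65 + total([8])
= 16 + 42 + 25 + 50 + 55 + 88 + 65 + 8 + total([])
= 16 + 42 + 25 + 50 + 55 + 88 + 65 + 8 + 0
= 349


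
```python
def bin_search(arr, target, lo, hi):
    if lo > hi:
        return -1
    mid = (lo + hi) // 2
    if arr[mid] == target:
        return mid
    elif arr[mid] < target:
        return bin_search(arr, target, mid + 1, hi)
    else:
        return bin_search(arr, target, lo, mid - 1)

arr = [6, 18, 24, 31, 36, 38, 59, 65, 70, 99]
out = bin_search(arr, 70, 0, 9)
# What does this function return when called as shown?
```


bin_search(arr, 70, 0, 9)
lo=0, hi=9, mid=4, arr[mid]=36
36 < 70, search right half
lo=5, hi=9, mid=7, arr[mid]=65
65 < 70, search right half
lo=8, hi=9, mid=8, arr[mid]=70
arr[8] == 70, found at index 8
= 8


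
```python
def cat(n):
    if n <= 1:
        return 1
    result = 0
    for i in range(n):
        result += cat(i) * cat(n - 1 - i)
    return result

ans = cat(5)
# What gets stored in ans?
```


cat(5)
= sum of cat(i) * cat(5-1-i) for i in 0..4
First compute sub-values bottom-up:
  cat(0) = 1, cat(1) = 1
  cat(2) = 1*1 + 1*1 = 2
  cat(3) = 1*2 + 1*1 + 2*1 = 5
  cat(4) = 1*5 + 1*2 + 2*1 + 5*1 = 14
Now cat(5):
  cat(0)*cat(4) = 1*14 = 14
  cat(1)*cat(3) = 1*5 = 5
  cat(2)*cat(2) = 2*2 = 4
  cat(3)*cat(1) = 5*1 = 5
  cat(4)*cat(0) = 14*1 = 14
= 14 + 5 + 4 + 5 + 14
= 42


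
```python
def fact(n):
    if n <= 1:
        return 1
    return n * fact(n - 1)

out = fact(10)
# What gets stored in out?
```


fact(10)
= 10 * fact(9)
= 10 * 9 * fact(8)
= 10 * 9 * 8 * fact(7)
= 10 * 9 * 8 * 7 * fact(6)
= 10 * 9 * 8 * 7 * 6 * fact(5)
= 10 * 9 * 8 * 7 * 6 * 5 * fact(4)
= 10 * 9 * 8 * 7 * 6 * 5 * 4 * fact(3)
= 10 * 9 * 8 * 7 * 6 * 5 * 4 * 3 * fact(2)
= 10 * 9 * 8 * 7 * 6 * 5 * 4 * 3 * 2 * fact(1)
= 10 * 9 * 8 * 7 * 6 * 5 * 4 * 3 * 2 * 1
= 3628800


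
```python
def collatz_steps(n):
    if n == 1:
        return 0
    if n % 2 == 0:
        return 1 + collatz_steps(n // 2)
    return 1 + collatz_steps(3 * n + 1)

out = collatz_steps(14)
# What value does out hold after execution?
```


collatz_steps(14)
14 is even -> collatz_steps(7)
7 is odd -> 3*7+1 = 22 -> collatz_steps(22)
22 is even -> collatz_steps(11)
11 is odd -> 3*11+1 = 34 -> collatz_steps(34)
34 is even -> collatz_steps(17)
17 is odd -> 3*17+1 = 52 -> collatz_steps(52)
52 is even -> collatz_steps(26)
26 is even -> collatz_steps(13)
13 is odd -> 3*13+1 = 40 -> collatz_steps(40)
40 is even -> collatz_steps(20)
20 is even -> collatz_steps(10)
10 is even -> collatz_steps(5)
5 is odd -> 3*5+1 = 16 -> collatz_steps(16)
16 is even -> collatz_steps(8)
8 is even -> collatz_steps(4)
4 is even -> collatz_steps(2)
2 is even -> collatz_steps(1)
Reached 1 after 17 steps
= 17


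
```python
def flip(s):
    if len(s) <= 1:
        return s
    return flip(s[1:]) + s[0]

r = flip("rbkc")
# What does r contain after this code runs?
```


flip("rbkc")
= flip("bkc") + "r"
= flip("kc") + "b" + "r"
= flip("c") + "k" + "b" + "r"
= "c" + "k" + "b" + "r"
= "ckbr"


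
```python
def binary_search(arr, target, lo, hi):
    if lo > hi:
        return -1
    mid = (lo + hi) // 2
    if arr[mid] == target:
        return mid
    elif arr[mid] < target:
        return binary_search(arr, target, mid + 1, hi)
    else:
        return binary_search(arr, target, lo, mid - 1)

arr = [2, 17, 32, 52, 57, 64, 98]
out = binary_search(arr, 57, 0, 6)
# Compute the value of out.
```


binary_search(arr, 57, 0, 6)
lo=0, hi=6, mid=3, arr[mid]=52
52 < 57, search right half
lo=4, hi=6, mid=5, arr[mid]=64
64 > 57, search left half
lo=4, hi=4, mid=4, arr[mid]=57
arr[4] == 57, found at index 4
= 4


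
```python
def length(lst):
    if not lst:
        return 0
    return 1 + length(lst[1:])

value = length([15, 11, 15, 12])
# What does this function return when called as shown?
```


length([15, 11, 15, 12])
= 1 + length([11, 15, 12])
= 1 + 1 + length([15, 12])
= 1 + 1 + 1 + length([12])
= 1 + 1 + 1 + 1 + length([])
= 1 + 1 + 1 + 1 + 0
= 4


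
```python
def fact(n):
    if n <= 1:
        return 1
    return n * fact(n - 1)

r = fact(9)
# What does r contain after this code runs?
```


fact(9)
= 9 * fact(8)
= 9 * 8 * fact(7)
= 9 * 8 * 7 * fact(6)
= 9 * 8 * 7 * 6 * fact(5)
= 9 * 8 * 7 * 6 * 5 * fact(4)
= 9 * 8 * 7 * 6 * 5 * 4 * fact(3)
= 9 * 8 * 7 * 6 * 5 * 4 * 3 * fact(2)
= 9 * 8 * 7 * 6 * 5 * 4 * 3 * 2 * fact(1)
= 9 * 8 * 7 * 6 * 5 * 4 * 3 * 2 * 1
= 362880


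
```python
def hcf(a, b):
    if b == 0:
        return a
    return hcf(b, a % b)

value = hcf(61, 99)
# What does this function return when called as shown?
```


hcf(61, 99)
= hcf(99, 61 % 99) = hcf(99, 61)
= hcf(61, 99 % 61) = hcf(61, 38)
= hcf(38, 61 % 38) = hcf(38, 23)
= hcf(23, 38 % 23) = hcf(23, 15)
= hcf(15, 23 % 15) = hcf(15, 8)
= hcf(8, 15 % 8) = hcf(8, 7)
= hcf(7, 8 % 7) = hcf(7, 1)
= hcf(1, 7 % 1) = hcf(1, 0)
b == 0, return a = 1


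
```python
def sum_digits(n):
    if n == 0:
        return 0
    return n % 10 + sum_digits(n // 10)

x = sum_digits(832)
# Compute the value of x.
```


sum_digits(832)
= 2 + sum_digits(83)
= 2 + 3 + sum_digits(8)
= 2 + 3 + 8 + sum_digits(0)
= 2 + 3 + 8 + 0
= 13


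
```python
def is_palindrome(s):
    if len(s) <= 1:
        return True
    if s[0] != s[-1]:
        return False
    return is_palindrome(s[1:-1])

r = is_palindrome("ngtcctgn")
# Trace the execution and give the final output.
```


is_palindrome("ngtcctgn")
"ngtcctgn": s[0]='n' == s[-1]='n' -> is_palindrome("gtcctg")
"gtcctg": s[0]='g' == s[-1]='g' -> is_palindrome("tcct")
"tcct": s[0]='t' == s[-1]='t' -> is_palindrome("cc")
"cc": s[0]='c' == s[-1]='c' -> is_palindrome("")
"": len <= 1 -> True
= True


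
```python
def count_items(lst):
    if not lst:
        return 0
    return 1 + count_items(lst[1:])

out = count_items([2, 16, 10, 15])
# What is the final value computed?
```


count_items([2, 16, 10, 15])
= 1 + count_items([16, 10, 15])
= 1 + 1 + count_items([10, 15])
= 1 + 1 + 1 + count_items([15])
= 1 + 1 + 1 + 1 + count_items([])
= 1 + 1 + 1 + 1 + 0
= 4


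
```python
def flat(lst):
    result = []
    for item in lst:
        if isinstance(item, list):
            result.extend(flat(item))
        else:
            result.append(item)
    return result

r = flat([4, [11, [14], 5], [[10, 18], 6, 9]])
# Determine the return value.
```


flat([4, [11, [14], 5], [[10, 18], 6, 9]])
Processing each element:
  4 is not a list -> append 4
  [11, [14], 5] is a list -> flat recursively -> [11, 14, 5]
  [[10, 18], 6, 9] is a list -> flat recursively -> [10, 18, 6, 9]
= [4, 11, 14, 5, 10, 18, 6, 9]


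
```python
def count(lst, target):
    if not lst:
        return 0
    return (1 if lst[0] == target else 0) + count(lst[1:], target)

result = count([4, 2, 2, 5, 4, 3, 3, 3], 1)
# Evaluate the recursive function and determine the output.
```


count([4, 2, 2, 5, 4, 3, 3, 3], 1)
lst[0]=4 != 1: 0 + count([2, 2, 5, 4, 3, 3, 3], 1)
lst[0]=2 != 1: 0 + count([2, 5, 4, 3, 3, 3], 1)
lst[0]=2 != 1: 0 + count([5, 4, 3, 3, 3], 1)
lst[0]=5 != 1: 0 + count([4, 3, 3, 3], 1)
lst[0]=4 != 1: 0 + count([3, 3, 3], 1)
lst[0]=3 != 1: 0 + count([3, 3], 1)
lst[0]=3 != 1: 0 + count([3], 1)
lst[0]=3 != 1: 0 + count([], 1)
= 0


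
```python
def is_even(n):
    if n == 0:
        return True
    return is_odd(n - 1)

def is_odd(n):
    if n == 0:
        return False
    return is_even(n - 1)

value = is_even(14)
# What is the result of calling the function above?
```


is_even(14)
= is_odd(13)
= is_even(12)
= is_odd(11)
= is_even(10)
= is_odd(9)
= is_even(8)
= is_odd(7)
= is_even(6)
= is_odd(5)
= is_even(4)
= is_odd(3)
= is_even(2)
= is_odd(1)
= is_even(0)
n == 0: return True
= True


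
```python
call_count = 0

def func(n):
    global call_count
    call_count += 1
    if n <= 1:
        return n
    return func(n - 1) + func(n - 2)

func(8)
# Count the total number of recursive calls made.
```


func(8) calls func(7) and func(6); each non-base call branches into two more.
Let C(k) = total number of calls made by func(k), including the call to func(k) itself.
Base cases: C(0) = 1, C(1) = 1
Recurrence: C(k) = 1 + C(k-1) + C(k-2)
  C(2) = 1 + C(1) + C(0) = 1 + 1 + 1 = 3
  C(3) = 1 + C(2) + C(1) = 1 + 3 + 1 = 5
  C(4) = 1 + C(3) + C(2) = 1 + 5 + 3 = 9
  C(5) = 1 + C(4) + C(3) = 1 + 9 + 5 = 15
  C(6) = 1 + C(5) + C(4) = 1 + 15 + 9 = 25
  C(7) = 1 + C(6) + C(5) = 1 + 25 + 15 = 41
  C(8) = 1 + C(7) + C(6) = 1 + 41 + 25 = 67
Total calls = C(8) = 67


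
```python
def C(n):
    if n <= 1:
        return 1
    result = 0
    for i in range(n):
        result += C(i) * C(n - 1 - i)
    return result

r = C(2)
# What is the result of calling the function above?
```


C(2)
= sum of C(i) * C(2-1-i) for i in 0..1
  C(0)*C(1) = 1*1 = 1
  C(1)*C(0) = 1*1 = 1
= 1 + 1
= 2


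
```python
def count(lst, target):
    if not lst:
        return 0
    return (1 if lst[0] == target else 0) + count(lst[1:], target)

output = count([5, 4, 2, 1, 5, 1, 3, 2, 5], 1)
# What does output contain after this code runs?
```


count([5, 4, 2, 1, 5, 1, 3, 2, 5], 1)
lst[0]=5 != 1: 0 + count([4, 2, 1, 5, 1, 3, 2, 5], 1)
lst[0]=4 != 1: 0 + count([2, 1, 5, 1, 3, 2, 5], 1)
lst[0]=2 != 1: 0 + count([1, 5, 1, 3, 2, 5], 1)
lst[0]=1 == 1: 1 + count([5, 1, 3, 2, 5], 1)
lst[0]=5 != 1: 0 + count([1, 3, 2, 5], 1)
lst[0]=1 == 1: 1 + count([3, 2, 5], 1)
lst[0]=3 != 1: 0 + count([2, 5], 1)
lst[0]=2 != 1: 0 + count([5], 1)
lst[0]=5 != 1: 0 + count([], 1)
= 2


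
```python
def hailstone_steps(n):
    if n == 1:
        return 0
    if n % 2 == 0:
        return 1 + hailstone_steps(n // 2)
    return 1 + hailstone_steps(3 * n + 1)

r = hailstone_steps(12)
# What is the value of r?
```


hailstone_steps(12)
12 is even -> hailstone_steps(6)
6 is even -> hailstone_steps(3)
3 is odd -> 3*3+1 = 10 -> hailstone_steps(10)
10 is even -> hailstone_steps(5)
5 is odd -> 3*5+1 = 16 -> hailstone_steps(16)
16 is even -> hailstone_steps(8)
8 is even -> hailstone_steps(4)
4 is even -> hailstone_steps(2)
2 is even -> hailstone_steps(1)
Reached 1 after 9 steps
= 9


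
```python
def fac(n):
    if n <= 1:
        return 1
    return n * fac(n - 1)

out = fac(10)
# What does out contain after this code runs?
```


fac(10)
= 10 * fac(9)
= 10 * 9 * fac(8)
= 10 * 9 * 8 * fac(7)
= 10 * 9 * 8 * 7 * fac(6)
= 10 * 9 * 8 * 7 * 6 * fac(5)
= 10 * 9 * 8 * 7 * 6 * 5 * fac(4)
= 10 * 9 * 8 * 7 * 6 * 5 * 4 * fac(3)
= 10 * 9 * 8 * 7 * 6 * 5 * 4 * 3 * fac(2)
= 10 * 9 * 8 * 7 * 6 * 5 * 4 * 3 * 2 * fac(1)
= 10 * 9 * 8 * 7 * 6 * 5 * 4 * 3 * 2 * 1
= 3628800


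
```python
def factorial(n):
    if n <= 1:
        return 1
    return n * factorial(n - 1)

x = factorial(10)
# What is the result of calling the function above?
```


factorial(10)
= 10 * factorial(9)
= 10 * 9 * factorial(8)
= 10 * 9 * 8 * factorial(7)
= 10 * 9 * 8 * 7 * factorial(6)
= 10 * 9 * 8 * 7 * 6 * factorial(5)
= 10 * 9 * 8 * 7 * 6 * 5 * factorial(4)
= 10 * 9 * 8 * 7 * 6 * 5 * 4 * factorial(3)
= 10 * 9 * 8 * 7 * 6 * 5 * 4 * 3 * factorial(2)
= 10 * 9 * 8 * 7 * 6 * 5 * 4 * 3 * 2 * factorial(1)
= 10 * 9 * 8 * 7 * 6 * 5 * 4 * 3 * 2 * 1
= 3628800


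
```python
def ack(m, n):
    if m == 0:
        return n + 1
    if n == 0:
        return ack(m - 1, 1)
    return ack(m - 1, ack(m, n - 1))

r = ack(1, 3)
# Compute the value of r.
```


ack(1, 3)
= ack(0, ack(1, 2))
First compute ack(1, 2) = 4
= ack(0, 4)
= 5


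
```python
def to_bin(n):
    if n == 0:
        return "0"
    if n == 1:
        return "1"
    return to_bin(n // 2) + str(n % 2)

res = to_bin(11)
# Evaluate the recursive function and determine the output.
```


to_bin(11)
= to_bin(5) + "1"
= to_bin(2) + "1" + "1"
= to_bin(1) + "0" + "1" + "1"
= "1" + "0" + "1" + "1"
= "1011"


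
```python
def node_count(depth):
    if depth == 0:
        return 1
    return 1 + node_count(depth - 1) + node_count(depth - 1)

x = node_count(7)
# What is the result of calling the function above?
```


node_count(7)
= 1 + node_count(6) + node_count(6)
= 1 + 2 * node_count(6)
node_count(k) = 2^(k+1) - 1
node_count(0) = 1
node_count(1) = 3
node_count(2) = 7
node_count(3) = 15
node_count(4) = 31
node_count(7) = 2^8 - 1 = 255


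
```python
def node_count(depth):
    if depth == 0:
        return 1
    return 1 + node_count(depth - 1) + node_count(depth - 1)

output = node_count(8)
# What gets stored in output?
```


node_count(8)
= 1 + node_count(7) + node_count(7)
= 1 + 2 * node_count(7)
node_count(k) = 2^(k+1) - 1
node_count(0) = 1
node_count(1) = 3
node_count(2) = 7
node_count(3) = 15
node_count(4) = 31
node_count(8) = 2^9 - 1 = 511


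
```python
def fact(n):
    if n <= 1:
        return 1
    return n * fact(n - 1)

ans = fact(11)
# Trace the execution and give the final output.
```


fact(11)
= 11 * fact(10)
= 11 * 10 * fact(9)
= 11 * 10 * 9 * fact(8)
= 11 * 10 * 9 * 8 * fact(7)
= 11 * 10 * 9 * 8 * 7 * fact(6)
= 11 * 10 * 9 * 8 * 7 * 6 * fact(5)
= 11 * 10 * 9 * 8 * 7 * 6 * 5 * fact(4)
= 11 * 10 * 9 * 8 * 7 * 6 * 5 * 4 * fact(3)
= 11 * 10 * 9 * 8 * 7 * 6 * 5 * 4 * 3 * fact(2)
= 11 * 10 * 9 * 8 * 7 * 6 * 5 * 4 * 3 * 2 * fact(1)
= 11 * 10 * 9 * 8 * 7 * 6 * 5 * 4 * 3 * 2 * 1
= 39916800


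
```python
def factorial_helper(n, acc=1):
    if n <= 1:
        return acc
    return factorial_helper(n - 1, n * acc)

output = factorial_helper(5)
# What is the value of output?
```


factorial_helper(5, 1)
= factorial_helper(4, 5 * 1) = factorial_helper(4, 5)
= factorial_helper(3, 4 * 5) = factorial_helper(3, 20)
= factorial_helper(2, 3 * 20) = factorial_helper(2, 60)
= factorial_helper(1, 2 * 60) = factorial_helper(1, 120)
n <= 1, return acc = 120


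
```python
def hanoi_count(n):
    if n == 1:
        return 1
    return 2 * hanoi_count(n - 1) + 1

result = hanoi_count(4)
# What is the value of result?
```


hanoi_count(4)
= 2 * hanoi_count(3) + 1
= 2 * (2 * hanoi_count(2) + 1) + 1
= 2 * (2 * (2 * hanoi_count(1) + 1) + 1) + 1
Now compute bottom-up:
hanoi_count(1) = 1
hanoi_count(2) = 2 * 1 + 1 = 3
hanoi_count(3) = 2 * 3 + 1 = 7
hanoi_count(4) = 2 * 7 + 1 = 15
= 15


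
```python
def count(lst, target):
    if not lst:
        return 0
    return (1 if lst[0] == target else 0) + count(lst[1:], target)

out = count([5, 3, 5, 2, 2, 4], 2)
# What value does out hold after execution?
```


count([5, 3, 5, 2, 2, 4], 2)
lst[0]=5 != 2: 0 + count([3, 5, 2, 2, 4], 2)
lst[0]=3 != 2: 0 + count([5, 2, 2, 4], 2)
lst[0]=5 != 2: 0 + count([2, 2, 4], 2)
lst[0]=2 == 2: 1 + count([2, 4], 2)
lst[0]=2 == 2: 1 + count([4], 2)
lst[0]=4 != 2: 0 + count([], 2)
= 2


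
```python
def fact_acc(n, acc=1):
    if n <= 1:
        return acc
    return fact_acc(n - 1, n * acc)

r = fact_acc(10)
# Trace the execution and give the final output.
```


fact_acc(10, 1)
= fact_acc(9, 10 * 1) = fact_acc(9, 10)
= fact_acc(8, 9 * 10) = fact_acc(8, 90)
= fact_acc(7, 8 * 90) = fact_acc(7, 720)
= fact_acc(6, 7 * 720) = fact_acc(6, 5040)
= fact_acc(5, 6 * 5040) = fact_acc(5, 30240)
= fact_acc(4, 5 * 30240) = fact_acc(4, 151200)
= fact_acc(3, 4 * 151200) = fact_acc(3, 604800)
= fact_acc(2, 3 * 604800) = fact_acc(2, 1814400)
= fact_acc(1, 2 * 1814400) = fact_acc(1, 3628800)
n <= 1, return acc = 3628800


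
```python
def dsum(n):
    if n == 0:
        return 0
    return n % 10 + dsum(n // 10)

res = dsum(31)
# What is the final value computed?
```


dsum(31)
= 1 + dsum(3)
= 1 + 3 + dsum(0)
= 1 + 3 + 0
= 4


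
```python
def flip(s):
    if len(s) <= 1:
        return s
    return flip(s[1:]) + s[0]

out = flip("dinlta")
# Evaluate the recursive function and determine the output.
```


flip("dinlta")
= flip("inlta") + "d"
= flip("nlta") + "i" + "d"
= flip("lta") + "n" + "i" + "d"
= flip("ta") + "l" + "n" + "i" + "d"
= flip("a") + "t" + "l" + "n" + "i" + "d"
= "a" + "t" + "l" + "n" + "i" + "d"
= "atlnid"


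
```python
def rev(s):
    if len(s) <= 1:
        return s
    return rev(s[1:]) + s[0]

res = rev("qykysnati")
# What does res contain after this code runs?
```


rev("qykysnati")
= rev("ykysnati") + "q"
= rev("kysnati") + "y" + "q"
= rev("ysnati") + "k" + "y" + "q"
= rev("snati") + "y" + "k" + "y" + "q"
= rev("nati") + "s" + "y" + "k" + "y" + "q"
= rev("ati") + "n" + "s" + "y" + "k" + "y" + "q"
= rev("ti") + "a" + "n" + "s" + "y" + "k" + "y" + "q"
= rev("i") + "t" + "a" + "n" + "s" + "y" + "k" + "y" + "q"
= "i" + "t" + "a" + "n" + "s" + "y" + "k" + "y" + "q"
= "itansykyq"


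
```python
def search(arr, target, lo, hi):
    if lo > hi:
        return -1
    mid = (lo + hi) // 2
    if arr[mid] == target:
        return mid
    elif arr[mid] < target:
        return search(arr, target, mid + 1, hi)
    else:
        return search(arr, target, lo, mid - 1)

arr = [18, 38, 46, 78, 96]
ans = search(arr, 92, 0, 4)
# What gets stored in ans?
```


search(arr, 92, 0, 4)
lo=0, hi=4, mid=2, arr[mid]=46
46 < 92, search right half
lo=3, hi=4, mid=3, arr[mid]=78
78 < 92, search right half
lo=4, hi=4, mid=4, arr[mid]=96
96 > 92, search left half
lo > hi, target not found, return -1
= -1


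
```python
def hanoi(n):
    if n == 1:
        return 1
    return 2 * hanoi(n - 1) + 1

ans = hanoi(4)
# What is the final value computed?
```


hanoi(4)
= 2 * hanoi(3) + 1
= 2 * (2 * hanoi(2) + 1) + 1
= 2 * (2 * (2 * hanoi(1) + 1) + 1) + 1
Now compute bottom-up:
hanoi(1) = 1
hanoi(2) = 2 * 1 + 1 = 3
hanoi(3) = 2 * 3 + 1 = 7
hanoi(4) = 2 * 7 + 1 = 15
= 15


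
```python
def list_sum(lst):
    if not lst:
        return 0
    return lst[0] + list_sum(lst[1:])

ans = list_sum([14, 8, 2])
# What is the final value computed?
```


list_sum([14, 8, 2])
= 14 + list_sum([8, 2])
= 14 + 8 + list_sum([2])
= 14 + 8 + 2 + list_sum([])
= 14 + 8 + 2 + 0
= 24


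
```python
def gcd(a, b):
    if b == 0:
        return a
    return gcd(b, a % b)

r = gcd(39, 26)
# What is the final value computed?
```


gcd(39, 26)
= gcd(26, 39 % 26) = gcd(26, 13)
= gcd(13, 26 % 13) = gcd(13, 0)
b == 0, return a = 13


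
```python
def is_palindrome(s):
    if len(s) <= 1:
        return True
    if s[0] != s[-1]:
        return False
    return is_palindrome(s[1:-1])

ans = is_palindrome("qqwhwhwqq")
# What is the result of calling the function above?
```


is_palindrome("qqwhwhwqq")
"qqwhwhwqq": s[0]='q' == s[-1]='q' -> is_palindrome("qwhwhwq")
"qwhwhwq": s[0]='q' == s[-1]='q' -> is_palindrome("whwhw")
"whwhw": s[0]='w' == s[-1]='w' -> is_palindrome("hwh")
"hwh": s[0]='h' == s[-1]='h' -> is_palindrome("w")
"w": len <= 1 -> True
= True


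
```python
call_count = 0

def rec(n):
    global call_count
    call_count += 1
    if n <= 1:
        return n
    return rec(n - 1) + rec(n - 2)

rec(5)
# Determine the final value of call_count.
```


rec(5) calls rec(4) and rec(3); each non-base call branches into two more.
Let C(k) = total number of calls made by rec(k), including the call to rec(k) itself.
Base cases: C(0) = 1, C(1) = 1
Recurrence: C(k) = 1 + C(k-1) + C(k-2)
  C(2) = 1 + C(1) + C(0) = 1 + 1 + 1 = 3
  C(3) = 1 + C(2) + C(1) = 1 + 3 + 1 = 5
  C(4) = 1 + C(3) + C(2) = 1 + 5 + 3 = 9
  C(5) = 1 + C(4) + C(3) = 1 + 9 + 5 = 15
Total calls = C(5) = 15


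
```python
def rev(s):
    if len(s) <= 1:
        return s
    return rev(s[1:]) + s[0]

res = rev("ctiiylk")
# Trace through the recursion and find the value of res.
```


rev("ctiiylk")
= rev("tiiylk") + "c"
= rev("iiylk") + "t" + "c"
= rev("iylk") + "i" + "t" + "c"
= rev("ylk") + "i" + "i" + "t" + "c"
= rev("lk") + "y" + "i" + "i" + "t" + "c"
= rev("k") + "l" + "y" + "i" + "i" + "t" + "c"
= "k" + "l" + "y" + "i" + "i" + "t" + "c"
= "klyiitc"


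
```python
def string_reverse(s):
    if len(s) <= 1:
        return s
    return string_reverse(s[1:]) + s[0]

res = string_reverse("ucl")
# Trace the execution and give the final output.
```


string_reverse("ucl")
= string_reverse("cl") + "u"
= string_reverse("l") + "c" + "u"
= "l" + "c" + "u"
= "lcu"


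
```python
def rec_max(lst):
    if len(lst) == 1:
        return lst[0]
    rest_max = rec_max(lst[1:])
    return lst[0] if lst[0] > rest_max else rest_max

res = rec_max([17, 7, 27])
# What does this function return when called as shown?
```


rec_max([17, 7, 27])
= compare 17 with rec_max([7, 27])
= compare 7 with rec_max([27])
Base: rec_max([27]) = 27
compare 7 with 27: max = 27
compare 17 with 27: max = 27
= 27


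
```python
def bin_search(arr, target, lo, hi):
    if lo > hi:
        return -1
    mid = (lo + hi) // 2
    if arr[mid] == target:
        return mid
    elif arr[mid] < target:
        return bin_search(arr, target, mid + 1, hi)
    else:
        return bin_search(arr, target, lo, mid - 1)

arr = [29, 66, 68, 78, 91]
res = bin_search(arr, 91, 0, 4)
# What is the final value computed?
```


bin_search(arr, 91, 0, 4)
lo=0, hi=4, mid=2, arr[mid]=68
68 < 91, search right half
lo=3, hi=4, mid=3, arr[mid]=78
78 < 91, search right half
lo=4, hi=4, mid=4, arr[mid]=91
arr[4] == 91, found at index 4
= 4


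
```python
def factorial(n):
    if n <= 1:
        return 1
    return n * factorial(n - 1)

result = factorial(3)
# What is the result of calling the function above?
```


factorial(3)
= 3 * factorial(2)
= 3 * 2 * factorial(1)
= 3 * 2 * 1
= 6


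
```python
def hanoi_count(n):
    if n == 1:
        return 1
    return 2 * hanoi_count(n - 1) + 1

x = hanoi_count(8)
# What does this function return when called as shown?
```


hanoi_count(8)
= 2 * hanoi_count(7) + 1
= 2 * (2 * hanoi_count(6) + 1) + 1
= 2 * (2 * (2 * hanoi_count(5) + 1) + 1) + 1
= 2 * (2 * (2 * (2 * hanoi_count(4) + 1) + 1) + 1) + 1
= 2 * (2 * (2 * (2 * (2 * hanoi_count(3) + 1) + 1) + 1) + 1) + 1
= 2 * (2 * (2 * (2 * (2 * (2 * hanoi_count(2) + 1) + 1) + 1) + 1) + 1) + 1
= 2 * (2 * (2 * (2 * (2 * (2 * (2 * hanoi_count(1) + 1) + 1) + 1) + 1) + 1) + 1) + 1
Now compute bottom-up:
hanoi_count(1) = 1
hanoi_count(2) = 2 * 1 + 1 = 3
hanoi_count(3) = 2 * 3 + 1 = 7
hanoi_count(4) = 2 * 7 + 1 = 15
hanoi_count(5) = 2 * 15 + 1 = 31
hanoi_count(6) = 2 * 31 + 1 = 63
hanoi_count(7) = 2 * 63 + 1 = 127
hanoi_count(8) = 2 * 127 + 1 = 255
= 255


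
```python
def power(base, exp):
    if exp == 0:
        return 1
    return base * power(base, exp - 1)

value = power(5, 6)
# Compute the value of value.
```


power(5, 6)
= 5 * power(5, 5)
= 5 * 5 * power(5, 4)
= 5 * 5 * 5 * power(5, 3)
= 5 * 5 * 5 * 5 * power(5, 2)
= 5 * 5 * 5 * 5 * 5 * power(5, 1)
= 5 * 5 * 5 * 5 * 5 * 5 * power(5, 0)
= 5 * 5 * 5 * 5 * 5 * 5 * 1
= 15625


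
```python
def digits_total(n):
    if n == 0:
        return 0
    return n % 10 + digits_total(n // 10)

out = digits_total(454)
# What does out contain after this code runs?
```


digits_total(454)
= 4 + digits_total(45)
= 4 + 5 + digits_total(4)
= 4 + 5 + 4 + digits_total(0)
= 4 + 5 + 4 + 0
= 13


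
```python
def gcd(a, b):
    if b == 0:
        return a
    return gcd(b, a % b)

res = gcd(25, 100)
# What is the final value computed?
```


gcd(25, 100)
= gcd(100, 25 % 100) = gcd(100, 25)
= gcd(25, 100 % 25) = gcd(25, 0)
b == 0, return a = 25


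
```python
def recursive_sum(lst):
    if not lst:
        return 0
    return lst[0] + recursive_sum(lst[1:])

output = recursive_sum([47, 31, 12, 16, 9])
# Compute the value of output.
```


recursive_sum([47, 31, 12, 16, 9])
= 47 + recursive_sum([31, 12, 16, 9])
= 47 + 31 + recursive_sum([12, 16, 9])
= 47 + 31 + 12 + recursive_sum([16, 9])
= 47 + 31 + 12 + 16 + recursive_sum([9])
= 47 + 31 + 12 + 16 + 9 + recursive_sum([])
= 47 + 31 + 12 + 16 + 9 + 0
= 115


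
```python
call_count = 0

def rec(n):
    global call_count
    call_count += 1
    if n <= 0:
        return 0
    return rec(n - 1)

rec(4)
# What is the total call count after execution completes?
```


rec(4) calls rec(3) calls ... calls rec(0)
Total calls: 4 + 1 (for base case) = 5


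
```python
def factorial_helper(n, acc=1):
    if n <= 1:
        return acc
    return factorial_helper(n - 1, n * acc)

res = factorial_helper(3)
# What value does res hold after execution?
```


factorial_helper(3, 1)
= factorial_helper(2, 3 * 1) = factorial_helper(2, 3)
= factorial_helper(1, 2 * 3) = factorial_helper(1, 6)
n <= 1, return acc = 6


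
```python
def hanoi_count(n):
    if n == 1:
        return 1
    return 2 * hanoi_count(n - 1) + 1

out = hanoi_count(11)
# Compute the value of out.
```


hanoi_count(11)
= 2 * hanoi_count(10) + 1
= 2 * (2 * hanoi_count(9) + 1) + 1
= 2 * (2 * (2 * hanoi_count(8) + 1) + 1) + 1
= 2 * (2 * (2 * (2 * hanoi_count(7) + 1) + 1) + 1) + 1
= 2 * (2 * (2 * (2 * (2 * hanoi_count(6) + 1) + 1) + 1) + 1) + 1
= 2 * (2 * (2 * (2 * (2 * (2 * hanoi_count(5) + 1) + 1) + 1) + 1) + 1) + 1
= 2 * (2 * (2 * (2 * (2 * (2 * (2 * hanoi_count(4) + 1) + 1) + 1) + 1) + 1) + 1) + 1
= 2 * (2 * (2 * (2 * (2 * (2 * (2 * (2 * hanoi_count(3) + 1) + 1) + 1) + 1) + 1) + 1) + 1) + 1
= 2 * (2 * (2 * (2 * (2 * (2 * (2 * (2 * (2 * hanoi_count(2) + 1) + 1) + 1) + 1) + 1) + 1) + 1) + 1) + 1
= 2 * (2 * (2 * (2 * (2 * (2 * (2 * (2 * (2 * (2 * hanoi_count(1) + 1) + 1) + 1) + 1) + 1) + 1) + 1) + 1) + 1) + 1
Now compute bottom-up:
hanoi_count(1) = 1
hanoi_count(2) = 2 * 1 + 1 = 3
hanoi_count(3) = 2 * 3 + 1 = 7
hanoi_count(4) = 2 * 7 + 1 = 15
hanoi_count(5) = 2 * 15 + 1 = 31
hanoi_count(6) = 2 * 31 + 1 = 63
hanoi_count(7) = 2 * 63 + 1 = 127
hanoi_count(8) = 2 * 127 + 1 = 255
hanoi_count(9) = 2 * 255 + 1 = 511
hanoi_count(10) = 2 * 511 + 1 = 1023
hanoi_count(11) = 2 * 1023 + 1 = 2047
= 2047


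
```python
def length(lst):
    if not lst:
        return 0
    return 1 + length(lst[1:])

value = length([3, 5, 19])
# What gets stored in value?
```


length([3, 5, 19])
= 1 + length([5, 19])
= 1 + 1 + length([19])
= 1 + 1 + 1 + length([])
= 1 + 1 + 1 + 0
= 3


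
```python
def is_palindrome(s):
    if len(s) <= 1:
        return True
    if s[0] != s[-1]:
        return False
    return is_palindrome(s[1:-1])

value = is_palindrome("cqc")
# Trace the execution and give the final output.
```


is_palindrome("cqc")
"cqc": s[0]='c' == s[-1]='c' -> is_palindrome("q")
"q": len <= 1 -> True
= True


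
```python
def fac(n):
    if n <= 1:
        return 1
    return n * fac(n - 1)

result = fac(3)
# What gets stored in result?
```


fac(3)
= 3 * fac(2)
= 3 * 2 * fac(1)
= 3 * 2 * 1
= 6


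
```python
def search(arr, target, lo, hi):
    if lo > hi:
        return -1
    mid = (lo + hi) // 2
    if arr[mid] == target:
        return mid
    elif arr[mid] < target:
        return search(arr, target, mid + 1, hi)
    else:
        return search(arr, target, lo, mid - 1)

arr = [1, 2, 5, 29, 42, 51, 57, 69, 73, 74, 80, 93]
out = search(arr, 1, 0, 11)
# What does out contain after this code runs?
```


search(arr, 1, 0, 11)
lo=0, hi=11, mid=5, arr[mid]=51
51 > 1, search left half
lo=0, hi=4, mid=2, arr[mid]=5
5 > 1, search left half
lo=0, hi=1, mid=0, arr[mid]=1
arr[0] == 1, found at index 0
= 0


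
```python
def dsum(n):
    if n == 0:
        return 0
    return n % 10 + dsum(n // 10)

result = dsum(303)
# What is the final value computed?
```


dsum(303)
= 3 + dsum(30)
= 3 + 0 + dsum(3)
= 3 + 0 + 3 + dsum(0)
= 3 + 0 + 3 + 0
= 6


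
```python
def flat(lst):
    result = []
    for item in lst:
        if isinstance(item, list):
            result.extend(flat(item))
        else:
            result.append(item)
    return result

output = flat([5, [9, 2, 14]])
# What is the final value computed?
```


flat([5, [9, 2, 14]])
Processing each element:
  5 is not a list -> append 5
  [9, 2, 14] is a list -> flat recursively -> [9, 2, 14]
= [5, 9, 2, 14]


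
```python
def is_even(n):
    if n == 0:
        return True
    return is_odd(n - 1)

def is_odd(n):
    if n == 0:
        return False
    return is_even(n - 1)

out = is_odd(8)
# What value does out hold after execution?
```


is_odd(8)
= is_even(7)
= is_odd(6)
= is_even(5)
= is_odd(4)
= is_even(3)
= is_odd(2)
= is_even(1)
= is_odd(0)
n == 0: return False
= False


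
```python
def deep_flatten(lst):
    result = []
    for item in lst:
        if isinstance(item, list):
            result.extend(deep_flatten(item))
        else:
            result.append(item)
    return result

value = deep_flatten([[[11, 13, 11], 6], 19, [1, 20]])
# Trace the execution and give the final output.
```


deep_flatten([[[11, 13, 11], 6], 19, [1, 20]])
Processing each element:
  [[11, 13, 11], 6] is a list -> deep_flatten recursively -> [11, 13, 11, 6]
  19 is not a list -> append 19
  [1, 20] is a list -> deep_flatten recursively -> [1, 20]
= [11, 13, 11, 6, 19, 1, 20]


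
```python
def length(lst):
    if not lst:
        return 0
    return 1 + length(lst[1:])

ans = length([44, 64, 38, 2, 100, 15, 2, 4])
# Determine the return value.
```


length([44, 64, 38, 2, 100, 15, 2, 4])
= 1 + length([64, 38, 2, 100, 15, 2, 4])
= 1 + 1 + length([38, 2, 100, 15, 2, 4])
= 1 + 1 + 1 + length([2, 100, 15, 2, 4])
= 1 + 1 + 1 + 1 + length([100, 15, 2, 4])
= 1 + 1 + 1 + 1 + 1 + length([15, 2, 4])
= 1 + 1 + 1 + 1 + 1 + 1 + length([2, 4])
= 1 + 1 + 1 + 1 + 1 + 1 + 1 + length([4])
= 1 + 1 + 1 + 1 + 1 + 1 + 1 + 1 + length([])
= 1 + 1 + 1 + 1 + 1 + 1 + 1 + 1 + 0
= 8


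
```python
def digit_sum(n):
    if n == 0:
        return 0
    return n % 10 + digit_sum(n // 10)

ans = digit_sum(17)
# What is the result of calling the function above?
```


digit_sum(17)
= 7 + digit_sum(1)
= 7 + 1 + digit_sum(0)
= 7 + 1 + 0
= 8


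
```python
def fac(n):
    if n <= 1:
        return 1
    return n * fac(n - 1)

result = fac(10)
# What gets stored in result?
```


fac(10)
= 10 * fac(9)
= 10 * 9 * fac(8)
= 10 * 9 * 8 * fac(7)
= 10 * 9 * 8 * 7 * fac(6)
= 10 * 9 * 8 * 7 * 6 * fac(5)
= 10 * 9 * 8 * 7 * 6 * 5 * fac(4)
= 10 * 9 * 8 * 7 * 6 * 5 * 4 * fac(3)
= 10 * 9 * 8 * 7 * 6 * 5 * 4 * 3 * fac(2)
= 10 * 9 * 8 * 7 * 6 * 5 * 4 * 3 * 2 * fac(1)
= 10 * 9 * 8 * 7 * 6 * 5 * 4 * 3 * 2 * 1
= 3628800


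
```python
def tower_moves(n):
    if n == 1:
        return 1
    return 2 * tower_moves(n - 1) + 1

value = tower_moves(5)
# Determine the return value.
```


tower_moves(5)
= 2 * tower_moves(4) + 1
= 2 * (2 * tower_moves(3) + 1) + 1
= 2 * (2 * (2 * tower_moves(2) + 1) + 1) + 1
= 2 * (2 * (2 * (2 * tower_moves(1) + 1) + 1) + 1) + 1
Now compute bottom-up:
tower_moves(1) = 1
tower_moves(2) = 2 * 1 + 1 = 3
tower_moves(3) = 2 * 3 + 1 = 7
tower_moves(4) = 2 * 7 + 1 = 15
tower_moves(5) = 2 * 15 + 1 = 31
= 31


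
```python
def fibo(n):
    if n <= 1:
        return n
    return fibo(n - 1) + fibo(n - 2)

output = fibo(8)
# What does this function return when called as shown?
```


fibo(8)
= fibo(7) + fibo(6)
= (fibo(6) + fibo(5)) + fibo(6)
Computing bottom-up: fibo(0)=0, fibo(1)=1, fibo(2)=1, fibo(3)=2, fibo(4)=3, fibo(5)=5, fibo(6)=8, fibo(7)=13, fibo(8)=21
= 21


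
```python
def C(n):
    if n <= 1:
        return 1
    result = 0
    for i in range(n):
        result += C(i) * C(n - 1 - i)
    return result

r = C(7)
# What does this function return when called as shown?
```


C(7)
= sum of C(i) * C(7-1-i) for i in 0..6
First compute sub-values bottom-up:
  C(0) = 1, C(1) = 1
  C(2) = 1*1 + 1*1 = 2
  C(3) = 1*2 + 1*1 + 2*1 = 5
  C(4) = 1*5 + 1*2 + 2*1 + 5*1 = 14
  C(5) = 1*14 + 1*5 + 2*2 + 5*1 + 14*1 = 42
  C(6) = 1*42 + 1*14 + 2*5 + 5*2 + 14*1 + 42*1 = 132
Now C(7):
  C(0)*C(6) = 1*132 = 132
  C(1)*C(5) = 1*42 = 42
  C(2)*C(4) = 2*14 = 28
  C(3)*C(3) = 5*5 = 25
  C(4)*C(2) = 14*2 = 28
  C(5)*C(1) = 42*1 = 42
  C(6)*C(0) = 132*1 = 132
= 132 + 42 + 28 + 25 + 28 + 42 + 132
= 429


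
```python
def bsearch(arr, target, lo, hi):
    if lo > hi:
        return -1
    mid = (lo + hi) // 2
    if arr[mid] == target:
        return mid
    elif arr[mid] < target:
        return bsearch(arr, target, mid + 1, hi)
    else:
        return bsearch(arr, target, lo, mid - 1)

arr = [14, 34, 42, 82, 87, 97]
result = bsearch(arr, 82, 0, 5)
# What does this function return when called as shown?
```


bsearch(arr, 82, 0, 5)
lo=0, hi=5, mid=2, arr[mid]=42
42 < 82, search right half
lo=3, hi=5, mid=4, arr[mid]=87
87 > 82, search left half
lo=3, hi=3, mid=3, arr[mid]=82
arr[3] == 82, found at index 3
= 3


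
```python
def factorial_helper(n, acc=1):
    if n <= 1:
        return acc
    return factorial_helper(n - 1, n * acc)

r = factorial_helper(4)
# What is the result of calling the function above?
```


factorial_helper(4, 1)
= factorial_helper(3, 4 * 1) = factorial_helper(3, 4)
= factorial_helper(2, 3 * 4) = factorial_helper(2, 12)
= factorial_helper(1, 2 * 12) = factorial_helper(1, 24)
n <= 1, return acc = 24


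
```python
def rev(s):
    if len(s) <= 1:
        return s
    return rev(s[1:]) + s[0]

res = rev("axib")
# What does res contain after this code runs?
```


rev("axib")
= rev("xib") + "a"
= rev("ib") + "x" + "a"
= rev("b") + "i" + "x" + "a"
= "b" + "i" + "x" + "a"
= "bixa"


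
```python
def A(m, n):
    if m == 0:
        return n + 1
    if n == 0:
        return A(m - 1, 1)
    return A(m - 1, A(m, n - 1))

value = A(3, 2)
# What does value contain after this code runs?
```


A(3, 2)
= A(2, A(3, 1))
First compute A(3, 1) = 13
= A(2, 13)
= 29


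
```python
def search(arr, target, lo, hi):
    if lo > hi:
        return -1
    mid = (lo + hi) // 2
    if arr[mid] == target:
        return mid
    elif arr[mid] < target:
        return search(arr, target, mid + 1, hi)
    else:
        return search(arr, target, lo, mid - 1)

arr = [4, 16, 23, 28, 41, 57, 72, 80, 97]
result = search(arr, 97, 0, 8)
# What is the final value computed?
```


search(arr, 97, 0, 8)
lo=0, hi=8, mid=4, arr[mid]=41
41 < 97, search right half
lo=5, hi=8, mid=6, arr[mid]=72
72 < 97, search right half
lo=7, hi=8, mid=7, arr[mid]=80
80 < 97, search right half
lo=8, hi=8, mid=8, arr[mid]=97
arr[8] == 97, found at index 8
= 8


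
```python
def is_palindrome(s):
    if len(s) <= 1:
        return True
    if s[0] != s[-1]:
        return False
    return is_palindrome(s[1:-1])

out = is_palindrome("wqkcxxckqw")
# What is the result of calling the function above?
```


is_palindrome("wqkcxxckqw")
"wqkcxxckqw": s[0]='w' == s[-1]='w' -> is_palindrome("qkcxxckq")
"qkcxxckq": s[0]='q' == s[-1]='q' -> is_palindrome("kcxxck")
"kcxxck": s[0]='k' == s[-1]='k' -> is_palindrome("cxxc")
"cxxc": s[0]='c' == s[-1]='c' -> is_palindrome("xx")
"xx": s[0]='x' == s[-1]='x' -> is_palindrome("")
"": len <= 1 -> True
= True


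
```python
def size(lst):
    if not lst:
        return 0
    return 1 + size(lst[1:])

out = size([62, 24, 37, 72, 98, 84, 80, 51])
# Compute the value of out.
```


size([62, 24, 37, 72, 98, 84, 80, 51])
= 1 + size([24, 37, 72, 98, 84, 80, 51])
= 1 + 1 + size([37, 72, 98, 84, 80, 51])
= 1 + 1 + 1 + size([72, 98, 84, 80, 51])
= 1 + 1 + 1 + 1 + size([98, 84, 80, 51])
= 1 + 1 + 1 + 1 + 1 + size([84, 80, 51])
= 1 + 1 + 1 + 1 + 1 + 1 + size([80, 51])
= 1 + 1 + 1 + 1 + 1 + 1 + 1 + size([51])
= 1 + 1 + 1 + 1 + 1 + 1 + 1 + 1 + size([])
= 1 + 1 + 1 + 1 + 1 + 1 + 1 + 1 + 0
= 8


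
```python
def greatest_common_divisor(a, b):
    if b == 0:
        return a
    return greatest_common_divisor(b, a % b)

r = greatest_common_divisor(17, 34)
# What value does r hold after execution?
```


greatest_common_divisor(17, 34)
= greatest_common_divisor(34, 17 % 34) = greatest_common_divisor(34, 17)
= greatest_common_divisor(17, 34 % 17) = greatest_common_divisor(17, 0)
b == 0, return a = 17


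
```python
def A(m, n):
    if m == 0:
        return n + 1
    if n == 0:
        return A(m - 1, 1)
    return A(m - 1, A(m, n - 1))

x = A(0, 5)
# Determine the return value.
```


A(0, 5)
m == 0: return 5 + 1 = 6
= 6


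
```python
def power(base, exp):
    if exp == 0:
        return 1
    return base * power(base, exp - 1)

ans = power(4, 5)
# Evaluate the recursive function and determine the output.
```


power(4, 5)
= 4 * power(4, 4)
= 4 * 4 * power(4, 3)
= 4 * 4 * 4 * power(4, 2)
= 4 * 4 * 4 * 4 * power(4, 1)
= 4 * 4 * 4 * 4 * 4 * power(4, 0)
= 4 * 4 * 4 * 4 * 4 * 1
= 1024


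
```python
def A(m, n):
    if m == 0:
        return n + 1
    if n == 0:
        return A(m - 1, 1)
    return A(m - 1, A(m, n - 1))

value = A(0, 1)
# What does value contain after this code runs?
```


A(0, 1)
m == 0: return 1 + 1 = 2
= 2


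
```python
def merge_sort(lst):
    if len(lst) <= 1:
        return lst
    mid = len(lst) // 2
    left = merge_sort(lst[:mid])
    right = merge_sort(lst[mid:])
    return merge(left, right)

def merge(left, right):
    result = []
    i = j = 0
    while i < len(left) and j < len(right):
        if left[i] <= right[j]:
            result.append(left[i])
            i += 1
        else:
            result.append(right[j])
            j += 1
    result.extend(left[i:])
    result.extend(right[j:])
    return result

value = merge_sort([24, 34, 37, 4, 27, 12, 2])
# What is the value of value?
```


merge_sort([24, 34, 37, 4, 27, 12, 2])
Split into [24, 34, 37] and [4, 27, 12, 2]
Left sorted: [24, 34, 37]
Right sorted: [2, 4, 12, 27]
Merge [24, 34, 37] and [2, 4, 12, 27]
= [2, 4, 12, 24, 27, 34, 37]


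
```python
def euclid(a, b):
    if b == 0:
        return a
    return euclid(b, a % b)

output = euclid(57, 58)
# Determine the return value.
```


euclid(57, 58)
= euclid(58, 57 % 58) = euclid(58, 57)
= euclid(57, 58 % 57) = euclid(57, 1)
= euclid(1, 57 % 1) = euclid(1, 0)
b == 0, return a = 1


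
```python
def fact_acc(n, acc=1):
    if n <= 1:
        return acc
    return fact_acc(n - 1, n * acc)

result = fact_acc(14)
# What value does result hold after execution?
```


fact_acc(14, 1)
= fact_acc(13, 14 * 1) = fact_acc(13, 14)
= fact_acc(12, 13 * 14) = fact_acc(12, 182)
= fact_acc(11, 12 * 182) = fact_acc(11, 2184)
= fact_acc(10, 11 * 2184) = fact_acc(10, 24024)
= fact_acc(9, 10 * 24024) = fact_acc(9, 240240)
= fact_acc(8, 9 * 240240) = fact_acc(8, 2162160)
= fact_acc(7, 8 * 2162160) = fact_acc(7, 17297280)
= fact_acc(6, 7 * 17297280) = fact_acc(6, 121080960)
= fact_acc(5, 6 * 121080960) = fact_acc(5, 726485760)
= fact_acc(4, 5 * 726485760) = fact_acc(4, 3632428800)
= fact_acc(3, 4 * 3632428800) = fact_acc(3, 14529715200)
= fact_acc(2, 3 * 14529715200) = fact_acc(2, 43589145600)
= fact_acc(1, 2 * 43589145600) = fact_acc(1, 87178291200)
n <= 1, return acc = 87178291200


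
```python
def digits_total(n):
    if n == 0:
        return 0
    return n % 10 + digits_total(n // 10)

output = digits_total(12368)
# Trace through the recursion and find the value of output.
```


digits_total(12368)
= 8 + digits_total(1236)
= 8 + 6 + digits_total(123)
= 8 + 6 + 3 + digits_total(12)
= 8 + 6 + 3 + 2 + digits_total(1)
= 8 + 6 + 3 + 2 + 1 + digits_total(0)
= 8 + 6 + 3 + 2 + 1 + 0
= 20


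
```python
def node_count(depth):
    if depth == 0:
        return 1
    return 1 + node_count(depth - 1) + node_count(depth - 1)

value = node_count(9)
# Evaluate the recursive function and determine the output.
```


node_count(9)
= 1 + node_count(8) + node_count(8)
= 1 + 2 * node_count(8)
node_count(k) = 2^(k+1) - 1
node_count(0) = 1
node_count(1) = 3
node_count(2) = 7
node_count(3) = 15
node_count(4) = 31
node_count(9) = 2^10 - 1 = 1023


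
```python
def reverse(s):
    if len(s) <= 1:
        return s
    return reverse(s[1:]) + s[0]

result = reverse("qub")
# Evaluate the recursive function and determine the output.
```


reverse("qub")
= reverse("ub") + "q"
= reverse("b") + "u" + "q"
= "b" + "u" + "q"
= "buq"


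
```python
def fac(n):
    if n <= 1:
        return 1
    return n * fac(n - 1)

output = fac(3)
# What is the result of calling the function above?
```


fac(3)
= 3 * fac(2)
= 3 * 2 * fac(1)
= 3 * 2 * 1
= 6


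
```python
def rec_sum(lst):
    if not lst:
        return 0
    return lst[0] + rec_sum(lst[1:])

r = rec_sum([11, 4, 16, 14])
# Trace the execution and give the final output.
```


rec_sum([11, 4, 16, 14])
= 11 + rec_sum([4, 16, 14])
= 11 + 4 + rec_sum([16, 14])
= 11 + 4 + 16 + rec_sum([14])
= 11 + 4 + 16 + 14 + rec_sum([])
= 11 + 4 + 16 + 14 + 0
= 45
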